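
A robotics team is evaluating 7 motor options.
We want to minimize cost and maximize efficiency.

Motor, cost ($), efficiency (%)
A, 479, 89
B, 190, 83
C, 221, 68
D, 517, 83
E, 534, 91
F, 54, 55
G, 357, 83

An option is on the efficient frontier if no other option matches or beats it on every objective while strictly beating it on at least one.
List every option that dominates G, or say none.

B

B: cost 190≤357, efficiency 83≥83 — dominates G.
Others (A, C, D, E, F) are each worse than G on at least one objective.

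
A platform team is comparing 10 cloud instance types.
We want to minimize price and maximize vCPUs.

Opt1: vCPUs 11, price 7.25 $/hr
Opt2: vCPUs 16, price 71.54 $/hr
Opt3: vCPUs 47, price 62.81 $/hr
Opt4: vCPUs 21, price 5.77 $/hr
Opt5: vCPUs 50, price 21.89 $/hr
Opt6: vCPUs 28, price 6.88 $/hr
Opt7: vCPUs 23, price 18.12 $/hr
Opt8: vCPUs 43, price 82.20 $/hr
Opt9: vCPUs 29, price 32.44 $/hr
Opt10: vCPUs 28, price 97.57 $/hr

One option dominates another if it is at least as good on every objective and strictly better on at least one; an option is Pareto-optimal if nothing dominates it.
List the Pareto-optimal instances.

Opt1: dominated by Opt4 (vCPUs 21≥11, price 5.77≤7.25).
Opt2: dominated by Opt3 (vCPUs 47≥16, price 62.81≤71.54).
Opt3: dominated by Opt5 (vCPUs 50≥47, price 21.89≤62.81).
Opt4: not dominated (best price).
Opt5: not dominated (best vCPUs).
Opt6: not dominated.
Opt7: dominated by Opt6 (vCPUs 28≥23, price 6.88≤18.12).
Opt8: dominated by Opt3 (vCPUs 47≥43, price 62.81≤82.20).
Opt9: dominated by Opt5 (vCPUs 50≥29, price 21.89≤32.44).
Opt10: dominated by Opt3 (vCPUs 47≥28, price 62.81≤97.57).

Opt4, Opt5, Opt6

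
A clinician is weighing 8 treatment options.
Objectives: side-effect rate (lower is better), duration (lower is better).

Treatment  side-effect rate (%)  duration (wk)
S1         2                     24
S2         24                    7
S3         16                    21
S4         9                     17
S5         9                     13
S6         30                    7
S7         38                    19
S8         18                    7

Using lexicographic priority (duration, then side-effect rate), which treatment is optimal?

First minimize duration: best is 7, kept {S2, S6, S8}.
Then minimize side-effect rate: best is 18, kept {S8}.

S8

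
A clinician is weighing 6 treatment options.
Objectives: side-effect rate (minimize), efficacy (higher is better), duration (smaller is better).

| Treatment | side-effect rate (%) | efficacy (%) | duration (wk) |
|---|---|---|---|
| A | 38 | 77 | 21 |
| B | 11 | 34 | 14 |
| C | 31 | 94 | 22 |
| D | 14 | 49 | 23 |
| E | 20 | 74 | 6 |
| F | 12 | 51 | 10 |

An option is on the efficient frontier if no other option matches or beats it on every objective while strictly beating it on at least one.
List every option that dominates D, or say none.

F: side-effect rate 12≤14, efficacy 51≥49, duration 10≤23 — dominates D.
Others (A, B, C, E) are each worse than D on at least one objective.

F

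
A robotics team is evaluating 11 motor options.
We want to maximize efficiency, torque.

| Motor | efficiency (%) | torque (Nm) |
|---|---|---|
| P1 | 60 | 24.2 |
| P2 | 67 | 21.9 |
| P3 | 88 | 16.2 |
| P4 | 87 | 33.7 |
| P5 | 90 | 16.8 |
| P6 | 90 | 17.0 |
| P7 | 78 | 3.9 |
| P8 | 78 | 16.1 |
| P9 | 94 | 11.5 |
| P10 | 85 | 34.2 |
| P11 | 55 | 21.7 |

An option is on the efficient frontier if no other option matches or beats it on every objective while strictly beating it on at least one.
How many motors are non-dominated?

P1: dominated by P4 (efficiency 87≥60, torque 33.7≥24.2).
P2: dominated by P4 (efficiency 87≥67, torque 33.7≥21.9).
P3: dominated by P5 (efficiency 90≥88, torque 16.8≥16.2).
P4: not dominated.
P5: dominated by P6 (efficiency 90≥90, torque 17.0≥16.8).
P6: not dominated.
P7: dominated by P3 (efficiency 88≥78, torque 16.2≥3.9).
P8: dominated by P3 (efficiency 88≥78, torque 16.2≥16.1).
P9: not dominated (best efficiency).
P10: not dominated (best torque).
P11: dominated by P1 (efficiency 60≥55, torque 24.2≥21.7).
Pareto-optimal: P4, P6, P9, P10 → 4.

4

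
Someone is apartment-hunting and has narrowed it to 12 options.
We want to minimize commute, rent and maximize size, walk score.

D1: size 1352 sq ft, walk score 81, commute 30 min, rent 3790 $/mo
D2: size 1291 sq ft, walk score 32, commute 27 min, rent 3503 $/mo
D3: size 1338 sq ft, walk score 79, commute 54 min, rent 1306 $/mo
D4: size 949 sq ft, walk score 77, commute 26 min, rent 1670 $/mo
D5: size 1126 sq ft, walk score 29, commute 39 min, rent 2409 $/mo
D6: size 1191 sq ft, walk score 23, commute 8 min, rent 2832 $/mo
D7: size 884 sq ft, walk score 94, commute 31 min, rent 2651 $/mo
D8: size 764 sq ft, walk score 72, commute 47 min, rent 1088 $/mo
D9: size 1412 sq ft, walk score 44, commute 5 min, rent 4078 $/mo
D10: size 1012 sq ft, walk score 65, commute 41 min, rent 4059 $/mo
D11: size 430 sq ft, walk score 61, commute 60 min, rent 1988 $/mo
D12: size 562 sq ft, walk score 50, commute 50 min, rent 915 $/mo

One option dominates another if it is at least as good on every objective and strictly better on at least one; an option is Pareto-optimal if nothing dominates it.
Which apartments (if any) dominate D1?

none

D2: worse on size (1291 vs 1352).
D3: worse on size (1338 vs 1352).
D4: worse on size (949 vs 1352).
D5: worse on size (1126 vs 1352).
D6: worse on size (1191 vs 1352).
D7: worse on size (884 vs 1352).
D8: worse on size (764 vs 1352).
D9: worse on walk score (44 vs 81).
D10: worse on size (1012 vs 1352).
D11: worse on size (430 vs 1352).
D12: worse on size (562 vs 1352).
No option dominates D1.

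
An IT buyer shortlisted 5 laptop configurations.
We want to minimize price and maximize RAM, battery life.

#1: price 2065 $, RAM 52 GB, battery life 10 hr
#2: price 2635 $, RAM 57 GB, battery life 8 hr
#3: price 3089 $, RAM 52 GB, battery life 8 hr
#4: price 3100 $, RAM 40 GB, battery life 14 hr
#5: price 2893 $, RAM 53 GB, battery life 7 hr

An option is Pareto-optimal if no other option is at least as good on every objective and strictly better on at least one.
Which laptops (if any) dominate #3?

#1: price 2065≤3089, RAM 52≥52, battery life 10≥8 — dominates #3.
#2: price 2635≤3089, RAM 57≥52, battery life 8≥8 — dominates #3.
Others (#4, #5) are each worse than #3 on at least one objective.

#1, #2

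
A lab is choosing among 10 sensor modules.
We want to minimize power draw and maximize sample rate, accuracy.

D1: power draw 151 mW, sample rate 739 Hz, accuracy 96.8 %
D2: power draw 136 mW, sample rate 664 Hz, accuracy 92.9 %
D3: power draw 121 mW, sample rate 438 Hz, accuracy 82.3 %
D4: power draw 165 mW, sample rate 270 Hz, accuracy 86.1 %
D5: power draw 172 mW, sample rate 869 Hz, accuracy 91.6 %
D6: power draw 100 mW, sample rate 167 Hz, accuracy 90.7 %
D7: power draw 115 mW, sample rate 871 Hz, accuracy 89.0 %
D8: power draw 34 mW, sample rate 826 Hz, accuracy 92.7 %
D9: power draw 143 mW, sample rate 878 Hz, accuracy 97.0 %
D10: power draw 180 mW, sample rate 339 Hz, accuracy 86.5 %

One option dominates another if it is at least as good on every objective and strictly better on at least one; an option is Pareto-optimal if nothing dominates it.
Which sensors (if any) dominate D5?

D9

D9: power draw 143≤172, sample rate 878≥869, accuracy 97.0≥91.6 — dominates D5.
Others (D1, D2, D3, D4, D6, D7, D8, D10) are each worse than D5 on at least one objective.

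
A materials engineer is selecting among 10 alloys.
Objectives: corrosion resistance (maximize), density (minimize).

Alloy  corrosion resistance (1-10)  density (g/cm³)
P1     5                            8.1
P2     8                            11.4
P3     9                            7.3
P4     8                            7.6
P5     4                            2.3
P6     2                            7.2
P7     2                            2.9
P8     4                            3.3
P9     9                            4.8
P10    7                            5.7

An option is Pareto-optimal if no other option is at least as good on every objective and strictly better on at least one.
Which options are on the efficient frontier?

P1: dominated by P3 (corrosion resistance 9≥5, density 7.3≤8.1).
P2: dominated by P3 (corrosion resistance 9≥8, density 7.3≤11.4).
P3: dominated by P9 (corrosion resistance 9≥9, density 4.8≤7.3).
P4: dominated by P3 (corrosion resistance 9≥8, density 7.3≤7.6).
P5: not dominated (best density).
P6: dominated by P5 (corrosion resistance 4≥2, density 2.3≤7.2).
P7: dominated by P5 (corrosion resistance 4≥2, density 2.3≤2.9).
P8: dominated by P5 (corrosion resistance 4≥4, density 2.3≤3.3).
P9: not dominated.
P10: dominated by P9 (corrosion resistance 9≥7, density 4.8≤5.7).

P5, P9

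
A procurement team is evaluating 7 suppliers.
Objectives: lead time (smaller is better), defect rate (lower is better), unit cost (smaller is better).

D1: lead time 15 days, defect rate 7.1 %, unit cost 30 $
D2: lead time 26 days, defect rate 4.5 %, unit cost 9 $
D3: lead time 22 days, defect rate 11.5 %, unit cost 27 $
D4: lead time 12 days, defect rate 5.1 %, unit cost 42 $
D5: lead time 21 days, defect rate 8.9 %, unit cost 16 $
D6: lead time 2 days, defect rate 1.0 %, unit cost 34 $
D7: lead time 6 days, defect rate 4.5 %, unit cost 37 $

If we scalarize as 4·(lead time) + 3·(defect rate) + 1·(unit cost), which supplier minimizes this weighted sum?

D1: 4·15 + 3·7.1 + 1·30 = 111.3
D2: 4·26 + 3·4.5 + 1·9 = 126.5
D3: 4·22 + 3·11.5 + 1·27 = 149.5
D4: 4·12 + 3·5.1 + 1·42 = 105.3
D5: 4·21 + 3·8.9 + 1·16 = 126.7
D6: 4·2 + 3·1.0 + 1·34 = 45.0
D7: 4·6 + 3·4.5 + 1·37 = 74.5
Lowest: D6 at 45.0.

D6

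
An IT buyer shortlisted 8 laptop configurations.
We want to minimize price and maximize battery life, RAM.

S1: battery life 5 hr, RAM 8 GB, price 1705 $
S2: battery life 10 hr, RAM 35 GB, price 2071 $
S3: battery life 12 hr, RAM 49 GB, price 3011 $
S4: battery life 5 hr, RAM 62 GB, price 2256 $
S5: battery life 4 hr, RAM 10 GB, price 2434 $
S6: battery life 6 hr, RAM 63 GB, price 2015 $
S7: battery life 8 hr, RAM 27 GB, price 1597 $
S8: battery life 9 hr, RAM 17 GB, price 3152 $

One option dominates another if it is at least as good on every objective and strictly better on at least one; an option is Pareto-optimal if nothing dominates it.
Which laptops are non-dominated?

S1: dominated by S7 (battery life 8≥5, RAM 27≥8, price 1597≤1705).
S2: not dominated.
S3: not dominated (best battery life).
S4: dominated by S6 (battery life 6≥5, RAM 63≥62, price 2015≤2256).
S5: dominated by S2 (battery life 10≥4, RAM 35≥10, price 2071≤2434).
S6: not dominated (best RAM).
S7: not dominated (best price).
S8: dominated by S2 (battery life 10≥9, RAM 35≥17, price 2071≤3152).

S2, S3, S6, S7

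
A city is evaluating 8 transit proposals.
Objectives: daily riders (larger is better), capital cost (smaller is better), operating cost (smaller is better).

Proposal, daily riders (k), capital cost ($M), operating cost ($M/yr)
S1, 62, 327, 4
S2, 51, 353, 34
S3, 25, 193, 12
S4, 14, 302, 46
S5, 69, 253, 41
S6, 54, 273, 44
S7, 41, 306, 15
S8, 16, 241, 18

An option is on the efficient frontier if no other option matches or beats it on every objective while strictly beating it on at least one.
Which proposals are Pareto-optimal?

S1, S3, S5, S7

S1: not dominated (best operating cost).
S2: dominated by S1 (daily riders 62≥51, capital cost 327≤353, operating cost 4≤34).
S3: not dominated (best capital cost).
S4: dominated by S3 (daily riders 25≥14, capital cost 193≤302, operating cost 12≤46).
S5: not dominated (best daily riders).
S6: dominated by S5 (daily riders 69≥54, capital cost 253≤273, operating cost 41≤44).
S7: not dominated.
S8: dominated by S3 (daily riders 25≥16, capital cost 193≤241, operating cost 12≤18).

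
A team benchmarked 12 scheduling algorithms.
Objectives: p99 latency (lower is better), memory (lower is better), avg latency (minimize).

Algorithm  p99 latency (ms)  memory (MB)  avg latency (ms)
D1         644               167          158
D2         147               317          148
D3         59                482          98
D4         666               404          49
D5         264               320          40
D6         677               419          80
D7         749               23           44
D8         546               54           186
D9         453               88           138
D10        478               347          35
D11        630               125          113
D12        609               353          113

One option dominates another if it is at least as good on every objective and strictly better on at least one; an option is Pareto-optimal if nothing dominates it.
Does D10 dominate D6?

D10 vs D6: p99 latency 478≤677, memory 347≤419, avg latency 35≤80 — D10 is at least as good on every objective with at least one strict improvement.

Yes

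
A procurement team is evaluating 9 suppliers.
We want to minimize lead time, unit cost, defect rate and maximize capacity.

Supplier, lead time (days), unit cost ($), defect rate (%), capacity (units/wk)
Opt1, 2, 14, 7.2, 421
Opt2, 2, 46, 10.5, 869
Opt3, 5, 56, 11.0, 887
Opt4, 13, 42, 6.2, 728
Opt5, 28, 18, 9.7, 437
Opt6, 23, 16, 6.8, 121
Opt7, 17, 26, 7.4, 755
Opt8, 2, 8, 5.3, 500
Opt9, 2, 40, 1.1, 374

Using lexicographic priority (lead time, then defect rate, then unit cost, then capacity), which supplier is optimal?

First minimize lead time: best is 2, kept {Opt1, Opt2, Opt8, Opt9}.
Then minimize defect rate: best is 1.1, kept {Opt9}.

Opt9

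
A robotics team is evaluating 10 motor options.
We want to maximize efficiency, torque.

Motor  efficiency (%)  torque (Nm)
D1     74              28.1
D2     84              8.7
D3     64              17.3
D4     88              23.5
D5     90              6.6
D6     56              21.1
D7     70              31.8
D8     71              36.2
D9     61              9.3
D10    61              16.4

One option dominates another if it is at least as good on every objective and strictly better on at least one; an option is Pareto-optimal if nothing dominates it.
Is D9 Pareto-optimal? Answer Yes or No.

D1 vs D9: efficiency 74≥61, torque 28.1≥9.3 — D1 is at least as good on every objective and strictly better on at least one, so D1 dominates D9.

No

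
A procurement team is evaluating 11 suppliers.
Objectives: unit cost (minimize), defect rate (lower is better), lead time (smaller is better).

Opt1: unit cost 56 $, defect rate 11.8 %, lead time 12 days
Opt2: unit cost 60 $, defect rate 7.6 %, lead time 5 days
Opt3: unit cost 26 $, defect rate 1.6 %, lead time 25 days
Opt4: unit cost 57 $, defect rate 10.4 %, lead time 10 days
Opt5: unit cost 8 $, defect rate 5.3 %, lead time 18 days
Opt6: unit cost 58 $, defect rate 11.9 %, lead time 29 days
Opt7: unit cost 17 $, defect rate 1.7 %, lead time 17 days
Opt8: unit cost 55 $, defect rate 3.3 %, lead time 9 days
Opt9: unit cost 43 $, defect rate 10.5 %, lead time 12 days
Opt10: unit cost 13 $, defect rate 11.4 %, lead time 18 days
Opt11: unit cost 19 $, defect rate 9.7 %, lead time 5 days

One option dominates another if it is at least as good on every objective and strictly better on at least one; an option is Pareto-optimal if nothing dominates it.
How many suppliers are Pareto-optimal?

6

Opt1: dominated by Opt8 (unit cost 55≤56, defect rate 3.3≤11.8, lead time 9≤12).
Opt2: not dominated.
Opt3: not dominated (best defect rate).
Opt4: dominated by Opt8 (unit cost 55≤57, defect rate 3.3≤10.4, lead time 9≤10).
Opt5: not dominated (best unit cost).
Opt6: dominated by Opt1 (unit cost 56≤58, defect rate 11.8≤11.9, lead time 12≤29).
Opt7: not dominated.
Opt8: not dominated.
Opt9: dominated by Opt11 (unit cost 19≤43, defect rate 9.7≤10.5, lead time 5≤12).
Opt10: dominated by Opt5 (unit cost 8≤13, defect rate 5.3≤11.4, lead time 18≤18).
Opt11: not dominated.
Pareto-optimal: Opt2, Opt3, Opt5, Opt7, Opt8, Opt11 → 6.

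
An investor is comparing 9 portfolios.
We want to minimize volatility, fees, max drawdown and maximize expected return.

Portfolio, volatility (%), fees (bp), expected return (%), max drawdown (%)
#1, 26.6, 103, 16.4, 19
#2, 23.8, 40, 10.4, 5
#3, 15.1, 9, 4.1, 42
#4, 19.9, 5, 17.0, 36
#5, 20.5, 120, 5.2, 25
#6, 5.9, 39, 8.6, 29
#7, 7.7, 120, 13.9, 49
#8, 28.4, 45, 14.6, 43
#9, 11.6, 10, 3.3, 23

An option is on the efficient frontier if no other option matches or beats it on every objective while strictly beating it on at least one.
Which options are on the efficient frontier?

#1, #2, #3, #4, #5, #6, #7, #9

#1: not dominated.
#2: not dominated (best max drawdown).
#3: not dominated.
#4: not dominated (best fees).
#5: not dominated.
#6: not dominated (best volatility).
#7: not dominated.
#8: dominated by #4 (volatility 19.9≤28.4, fees 5≤45, expected return 17.0≥14.6, max drawdown 36≤43).
#9: not dominated.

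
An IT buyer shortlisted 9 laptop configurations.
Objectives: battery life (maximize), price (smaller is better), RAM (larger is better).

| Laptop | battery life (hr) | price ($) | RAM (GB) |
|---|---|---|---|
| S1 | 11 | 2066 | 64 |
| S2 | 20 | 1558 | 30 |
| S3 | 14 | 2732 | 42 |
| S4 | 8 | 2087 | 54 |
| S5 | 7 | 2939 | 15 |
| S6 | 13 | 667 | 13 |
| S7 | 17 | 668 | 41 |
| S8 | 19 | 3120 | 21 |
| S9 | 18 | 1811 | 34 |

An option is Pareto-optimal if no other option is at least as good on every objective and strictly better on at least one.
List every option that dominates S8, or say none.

S2

S2: battery life 20≥19, price 1558≤3120, RAM 30≥21 — dominates S8.
Others (S1, S3, S4, S5, S6, S7, S9) are each worse than S8 on at least one objective.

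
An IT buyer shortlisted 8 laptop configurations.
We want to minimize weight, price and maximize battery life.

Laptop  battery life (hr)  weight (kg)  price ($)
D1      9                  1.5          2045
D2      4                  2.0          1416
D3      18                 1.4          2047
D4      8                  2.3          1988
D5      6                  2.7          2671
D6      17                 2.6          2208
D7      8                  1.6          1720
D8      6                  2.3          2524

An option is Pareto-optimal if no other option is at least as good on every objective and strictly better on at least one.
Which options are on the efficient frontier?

D1, D2, D3, D7

D1: not dominated.
D2: not dominated (best price).
D3: not dominated (best battery life).
D4: dominated by D7 (battery life 8≥8, weight 1.6≤2.3, price 1720≤1988).
D5: dominated by D1 (battery life 9≥6, weight 1.5≤2.7, price 2045≤2671).
D6: dominated by D3 (battery life 18≥17, weight 1.4≤2.6, price 2047≤2208).
D7: not dominated.
D8: dominated by D1 (battery life 9≥6, weight 1.5≤2.3, price 2045≤2524).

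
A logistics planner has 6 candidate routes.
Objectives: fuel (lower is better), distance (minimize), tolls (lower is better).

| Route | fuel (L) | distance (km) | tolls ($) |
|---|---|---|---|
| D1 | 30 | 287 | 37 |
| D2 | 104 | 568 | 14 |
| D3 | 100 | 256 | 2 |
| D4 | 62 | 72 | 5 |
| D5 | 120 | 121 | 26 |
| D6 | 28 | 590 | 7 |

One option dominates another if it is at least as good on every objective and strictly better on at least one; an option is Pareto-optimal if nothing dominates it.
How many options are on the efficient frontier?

D1: not dominated.
D2: dominated by D3 (fuel 100≤104, distance 256≤568, tolls 2≤14).
D3: not dominated (best tolls).
D4: not dominated (best distance).
D5: dominated by D4 (fuel 62≤120, distance 72≤121, tolls 5≤26).
D6: not dominated (best fuel).
Pareto-optimal: D1, D3, D4, D6 → 4.

4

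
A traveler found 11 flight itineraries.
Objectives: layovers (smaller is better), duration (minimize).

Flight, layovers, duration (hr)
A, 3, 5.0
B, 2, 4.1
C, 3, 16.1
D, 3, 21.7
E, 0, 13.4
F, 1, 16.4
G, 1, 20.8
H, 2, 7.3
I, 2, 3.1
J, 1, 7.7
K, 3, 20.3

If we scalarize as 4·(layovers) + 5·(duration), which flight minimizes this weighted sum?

A: 4·3 + 5·5.0 = 37.0
B: 4·2 + 5·4.1 = 28.5
C: 4·3 + 5·16.1 = 92.5
D: 4·3 + 5·21.7 = 120.5
E: 4·0 + 5·13.4 = 67.0
F: 4·1 + 5·16.4 = 86.0
G: 4·1 + 5·20.8 = 108.0
H: 4·2 + 5·7.3 = 44.5
I: 4·2 + 5·3.1 = 23.5
J: 4·1 + 5·7.7 = 42.5
K: 4·3 + 5·20.3 = 113.5
Lowest: I at 23.5.

I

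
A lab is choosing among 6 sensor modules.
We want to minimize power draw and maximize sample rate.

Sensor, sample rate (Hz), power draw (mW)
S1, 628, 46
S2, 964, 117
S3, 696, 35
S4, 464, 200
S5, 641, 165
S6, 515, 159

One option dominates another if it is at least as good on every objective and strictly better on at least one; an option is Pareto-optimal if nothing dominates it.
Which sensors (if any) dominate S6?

S1: sample rate 628≥515, power draw 46≤159 — dominates S6.
S2: sample rate 964≥515, power draw 117≤159 — dominates S6.
S3: sample rate 696≥515, power draw 35≤159 — dominates S6.
Others (S4, S5) are each worse than S6 on at least one objective.

S1, S2, S3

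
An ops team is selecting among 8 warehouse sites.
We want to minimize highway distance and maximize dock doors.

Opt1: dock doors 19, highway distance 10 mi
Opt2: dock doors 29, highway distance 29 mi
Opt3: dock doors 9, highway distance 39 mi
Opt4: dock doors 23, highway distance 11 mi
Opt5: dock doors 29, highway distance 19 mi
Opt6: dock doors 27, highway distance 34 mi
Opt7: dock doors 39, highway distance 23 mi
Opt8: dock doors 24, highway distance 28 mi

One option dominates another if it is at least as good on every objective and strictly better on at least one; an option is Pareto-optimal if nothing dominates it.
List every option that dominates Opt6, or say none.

Opt2: dock doors 29≥27, highway distance 29≤34 — dominates Opt6.
Opt5: dock doors 29≥27, highway distance 19≤34 — dominates Opt6.
Opt7: dock doors 39≥27, highway distance 23≤34 — dominates Opt6.
Others (Opt1, Opt3, Opt4, Opt8) are each worse than Opt6 on at least one objective.

Opt2, Opt5, Opt7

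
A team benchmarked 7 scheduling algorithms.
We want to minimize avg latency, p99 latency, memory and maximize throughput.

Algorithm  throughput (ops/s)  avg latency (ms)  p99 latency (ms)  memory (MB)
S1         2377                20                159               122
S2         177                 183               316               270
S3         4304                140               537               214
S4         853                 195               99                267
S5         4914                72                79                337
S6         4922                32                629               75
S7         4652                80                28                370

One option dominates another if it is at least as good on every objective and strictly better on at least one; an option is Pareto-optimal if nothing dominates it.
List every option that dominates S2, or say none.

S1

S1: throughput 2377≥177, avg latency 20≤183, p99 latency 159≤316, memory 122≤270 — dominates S2.
Others (S3, S4, S5, S6, S7) are each worse than S2 on at least one objective.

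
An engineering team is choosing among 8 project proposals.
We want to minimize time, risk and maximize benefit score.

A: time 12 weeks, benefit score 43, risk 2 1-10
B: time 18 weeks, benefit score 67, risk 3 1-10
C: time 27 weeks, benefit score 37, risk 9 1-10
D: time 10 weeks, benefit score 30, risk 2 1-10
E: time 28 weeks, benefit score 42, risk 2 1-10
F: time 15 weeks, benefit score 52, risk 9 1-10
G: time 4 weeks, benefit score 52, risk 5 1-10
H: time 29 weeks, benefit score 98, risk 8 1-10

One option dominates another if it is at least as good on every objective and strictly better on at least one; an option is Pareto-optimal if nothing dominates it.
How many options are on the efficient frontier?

A: not dominated.
B: not dominated.
C: dominated by A (time 12≤27, benefit score 43≥37, risk 2≤9).
D: not dominated.
E: dominated by A (time 12≤28, benefit score 43≥42, risk 2≤2).
F: dominated by G (time 4≤15, benefit score 52≥52, risk 5≤9).
G: not dominated (best time).
H: not dominated (best benefit score).
Pareto-optimal: A, B, D, G, H → 5.

5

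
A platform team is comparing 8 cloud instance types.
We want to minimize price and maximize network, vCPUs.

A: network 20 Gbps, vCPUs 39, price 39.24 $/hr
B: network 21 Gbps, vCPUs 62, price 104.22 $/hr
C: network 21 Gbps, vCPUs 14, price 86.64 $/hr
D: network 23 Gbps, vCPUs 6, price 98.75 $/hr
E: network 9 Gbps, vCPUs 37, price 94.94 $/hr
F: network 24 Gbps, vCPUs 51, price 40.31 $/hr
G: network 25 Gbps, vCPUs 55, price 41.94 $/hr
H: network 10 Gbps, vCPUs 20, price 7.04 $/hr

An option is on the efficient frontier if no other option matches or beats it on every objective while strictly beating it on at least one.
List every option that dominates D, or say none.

F, G

F: network 24≥23, vCPUs 51≥6, price 40.31≤98.75 — dominates D.
G: network 25≥23, vCPUs 55≥6, price 41.94≤98.75 — dominates D.
Others (A, B, C, E, H) are each worse than D on at least one objective.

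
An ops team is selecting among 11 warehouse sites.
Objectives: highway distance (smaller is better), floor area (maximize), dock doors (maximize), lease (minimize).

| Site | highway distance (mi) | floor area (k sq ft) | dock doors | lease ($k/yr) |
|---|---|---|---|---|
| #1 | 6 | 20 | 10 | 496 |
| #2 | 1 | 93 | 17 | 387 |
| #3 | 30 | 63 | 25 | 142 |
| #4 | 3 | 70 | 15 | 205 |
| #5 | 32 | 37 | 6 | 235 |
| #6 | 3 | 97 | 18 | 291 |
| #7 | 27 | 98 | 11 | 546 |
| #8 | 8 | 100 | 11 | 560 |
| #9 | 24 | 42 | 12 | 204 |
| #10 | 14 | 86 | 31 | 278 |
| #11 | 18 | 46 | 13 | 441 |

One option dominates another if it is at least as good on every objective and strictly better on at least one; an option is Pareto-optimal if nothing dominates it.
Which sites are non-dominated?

#2, #3, #4, #6, #7, #8, #9, #10

#1: dominated by #2 (highway distance 1≤6, floor area 93≥20, dock doors 17≥10, lease 387≤496).
#2: not dominated (best highway distance).
#3: not dominated (best lease).
#4: not dominated.
#5: dominated by #3 (highway distance 30≤32, floor area 63≥37, dock doors 25≥6, lease 142≤235).
#6: not dominated.
#7: not dominated.
#8: not dominated (best floor area).
#9: not dominated.
#10: not dominated (best dock doors).
#11: dominated by #2 (highway distance 1≤18, floor area 93≥46, dock doors 17≥13, lease 387≤441).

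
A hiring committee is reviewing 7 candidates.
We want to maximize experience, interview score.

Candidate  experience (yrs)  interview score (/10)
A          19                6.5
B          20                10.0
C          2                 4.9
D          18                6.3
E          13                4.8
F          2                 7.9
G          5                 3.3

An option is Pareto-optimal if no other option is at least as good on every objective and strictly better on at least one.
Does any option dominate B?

A: worse on experience (19 vs 20).
C: worse on experience (2 vs 20).
D: worse on experience (18 vs 20).
E: worse on experience (13 vs 20).
F: worse on experience (2 vs 20).
G: worse on experience (5 vs 20).
No option is at least as good as B on every objective and strictly better on one.

No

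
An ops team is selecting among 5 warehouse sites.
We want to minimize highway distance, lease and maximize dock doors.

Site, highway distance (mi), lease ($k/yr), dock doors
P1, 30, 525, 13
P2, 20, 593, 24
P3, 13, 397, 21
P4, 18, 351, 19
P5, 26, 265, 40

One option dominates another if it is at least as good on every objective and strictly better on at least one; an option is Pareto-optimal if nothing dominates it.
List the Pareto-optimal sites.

P1: dominated by P3 (highway distance 13≤30, lease 397≤525, dock doors 21≥13).
P2: not dominated.
P3: not dominated (best highway distance).
P4: not dominated.
P5: not dominated (best lease).

P2, P3, P4, P5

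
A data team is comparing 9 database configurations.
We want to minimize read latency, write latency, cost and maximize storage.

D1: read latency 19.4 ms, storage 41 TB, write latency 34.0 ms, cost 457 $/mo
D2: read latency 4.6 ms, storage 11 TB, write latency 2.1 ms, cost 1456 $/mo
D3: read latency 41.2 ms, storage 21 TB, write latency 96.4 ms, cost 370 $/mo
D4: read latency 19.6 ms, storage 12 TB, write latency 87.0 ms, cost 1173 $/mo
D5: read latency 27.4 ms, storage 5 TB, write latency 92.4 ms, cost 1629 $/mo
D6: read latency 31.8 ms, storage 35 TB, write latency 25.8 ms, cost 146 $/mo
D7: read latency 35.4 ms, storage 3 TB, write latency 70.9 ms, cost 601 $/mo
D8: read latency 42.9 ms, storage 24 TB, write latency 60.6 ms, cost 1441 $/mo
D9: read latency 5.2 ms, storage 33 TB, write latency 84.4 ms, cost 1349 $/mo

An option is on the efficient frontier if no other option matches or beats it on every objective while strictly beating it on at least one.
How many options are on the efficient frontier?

4

D1: not dominated (best storage).
D2: not dominated (best read latency).
D3: dominated by D6 (read latency 31.8≤41.2, storage 35≥21, write latency 25.8≤96.4, cost 146≤370).
D4: dominated by D1 (read latency 19.4≤19.6, storage 41≥12, write latency 34.0≤87.0, cost 457≤1173).
D5: dominated by D1 (read latency 19.4≤27.4, storage 41≥5, write latency 34.0≤92.4, cost 457≤1629).
D6: not dominated (best cost).
D7: dominated by D1 (read latency 19.4≤35.4, storage 41≥3, write latency 34.0≤70.9, cost 457≤601).
D8: dominated by D1 (read latency 19.4≤42.9, storage 41≥24, write latency 34.0≤60.6, cost 457≤1441).
D9: not dominated.
Pareto-optimal: D1, D2, D6, D9 → 4.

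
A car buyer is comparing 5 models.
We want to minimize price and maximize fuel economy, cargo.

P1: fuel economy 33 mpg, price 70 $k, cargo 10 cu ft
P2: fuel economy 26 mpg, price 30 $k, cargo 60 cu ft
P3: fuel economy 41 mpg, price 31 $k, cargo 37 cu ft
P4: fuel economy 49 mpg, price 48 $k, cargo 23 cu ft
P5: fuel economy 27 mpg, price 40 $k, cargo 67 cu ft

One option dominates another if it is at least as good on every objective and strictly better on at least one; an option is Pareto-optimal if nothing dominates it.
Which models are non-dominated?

P2, P3, P4, P5

P1: dominated by P3 (fuel economy 41≥33, price 31≤70, cargo 37≥10).
P2: not dominated (best price).
P3: not dominated.
P4: not dominated (best fuel economy).
P5: not dominated (best cargo).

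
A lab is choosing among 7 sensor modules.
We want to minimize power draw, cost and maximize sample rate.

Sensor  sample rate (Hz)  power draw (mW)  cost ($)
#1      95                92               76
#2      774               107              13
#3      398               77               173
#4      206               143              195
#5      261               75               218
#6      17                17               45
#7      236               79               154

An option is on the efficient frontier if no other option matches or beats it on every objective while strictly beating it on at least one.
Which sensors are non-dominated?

#1: not dominated.
#2: not dominated (best sample rate).
#3: not dominated.
#4: dominated by #2 (sample rate 774≥206, power draw 107≤143, cost 13≤195).
#5: not dominated.
#6: not dominated (best power draw).
#7: not dominated.

#1, #2, #3, #5, #6, #7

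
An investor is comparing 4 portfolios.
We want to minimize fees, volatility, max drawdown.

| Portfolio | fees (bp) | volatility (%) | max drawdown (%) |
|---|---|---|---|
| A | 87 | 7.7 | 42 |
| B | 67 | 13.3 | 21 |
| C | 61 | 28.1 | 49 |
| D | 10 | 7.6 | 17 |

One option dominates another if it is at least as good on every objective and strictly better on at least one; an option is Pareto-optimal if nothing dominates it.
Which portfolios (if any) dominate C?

D

D: fees 10≤61, volatility 7.6≤28.1, max drawdown 17≤49 — dominates C.
Others (A, B) are each worse than C on at least one objective.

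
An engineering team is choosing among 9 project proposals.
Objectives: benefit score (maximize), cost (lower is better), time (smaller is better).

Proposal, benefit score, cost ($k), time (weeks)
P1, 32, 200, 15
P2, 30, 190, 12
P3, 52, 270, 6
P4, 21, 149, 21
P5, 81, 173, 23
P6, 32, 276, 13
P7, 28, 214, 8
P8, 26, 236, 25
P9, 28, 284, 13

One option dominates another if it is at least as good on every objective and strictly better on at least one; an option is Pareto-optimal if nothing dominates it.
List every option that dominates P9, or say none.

P2, P3, P6, P7

P2: benefit score 30≥28, cost 190≤284, time 12≤13 — dominates P9.
P3: benefit score 52≥28, cost 270≤284, time 6≤13 — dominates P9.
P6: benefit score 32≥28, cost 276≤284, time 13≤13 — dominates P9.
P7: benefit score 28≥28, cost 214≤284, time 8≤13 — dominates P9.
Others (P1, P4, P5, P8) are each worse than P9 on at least one objective.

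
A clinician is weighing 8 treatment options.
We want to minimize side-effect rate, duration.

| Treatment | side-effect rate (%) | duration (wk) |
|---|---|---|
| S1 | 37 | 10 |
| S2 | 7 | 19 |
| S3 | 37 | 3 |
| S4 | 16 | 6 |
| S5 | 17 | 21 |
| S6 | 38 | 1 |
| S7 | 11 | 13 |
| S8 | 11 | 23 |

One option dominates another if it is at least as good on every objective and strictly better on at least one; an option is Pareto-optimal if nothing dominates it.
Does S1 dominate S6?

S1 vs S6: S1 is worse on duration (10 vs 1), so it does not dominate S6.

No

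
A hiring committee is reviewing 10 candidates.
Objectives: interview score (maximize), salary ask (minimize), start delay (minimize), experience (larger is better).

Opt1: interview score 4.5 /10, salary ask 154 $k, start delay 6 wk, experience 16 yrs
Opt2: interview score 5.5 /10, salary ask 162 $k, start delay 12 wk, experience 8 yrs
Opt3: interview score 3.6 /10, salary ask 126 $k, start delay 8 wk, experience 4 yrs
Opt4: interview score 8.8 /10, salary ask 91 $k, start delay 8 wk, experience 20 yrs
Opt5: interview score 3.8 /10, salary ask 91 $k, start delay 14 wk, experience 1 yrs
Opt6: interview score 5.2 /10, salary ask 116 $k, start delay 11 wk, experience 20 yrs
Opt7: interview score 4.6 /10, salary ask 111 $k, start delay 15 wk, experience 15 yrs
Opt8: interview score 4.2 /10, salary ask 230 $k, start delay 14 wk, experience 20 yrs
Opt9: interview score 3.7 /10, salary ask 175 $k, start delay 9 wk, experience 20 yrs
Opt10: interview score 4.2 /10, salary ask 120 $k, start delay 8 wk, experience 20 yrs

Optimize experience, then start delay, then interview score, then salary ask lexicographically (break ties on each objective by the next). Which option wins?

First maximize experience: best is 20, kept {Opt4, Opt6, Opt8, Opt9, Opt10}.
Then minimize start delay: best is 8, kept {Opt4, Opt10}.
Then maximize interview score: best is 8.8, kept {Opt4}.

Opt4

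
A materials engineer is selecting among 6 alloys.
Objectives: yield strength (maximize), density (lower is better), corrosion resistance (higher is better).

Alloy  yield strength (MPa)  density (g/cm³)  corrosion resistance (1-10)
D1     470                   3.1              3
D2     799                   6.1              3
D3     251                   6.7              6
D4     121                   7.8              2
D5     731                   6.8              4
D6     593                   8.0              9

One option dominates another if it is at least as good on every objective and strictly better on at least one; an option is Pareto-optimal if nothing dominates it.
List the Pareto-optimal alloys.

D1: not dominated (best density).
D2: not dominated (best yield strength).
D3: not dominated.
D4: dominated by D1 (yield strength 470≥121, density 3.1≤7.8, corrosion resistance 3≥2).
D5: not dominated.
D6: not dominated (best corrosion resistance).

D1, D2, D3, D5, D6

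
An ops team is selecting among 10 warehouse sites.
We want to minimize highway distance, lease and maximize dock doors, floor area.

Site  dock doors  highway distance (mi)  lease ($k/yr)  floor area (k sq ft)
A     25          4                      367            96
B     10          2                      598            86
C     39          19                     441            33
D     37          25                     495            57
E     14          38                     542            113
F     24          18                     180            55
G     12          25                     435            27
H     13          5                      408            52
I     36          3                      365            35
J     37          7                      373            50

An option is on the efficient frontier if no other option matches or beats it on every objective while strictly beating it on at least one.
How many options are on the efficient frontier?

A: not dominated.
B: not dominated (best highway distance).
C: not dominated (best dock doors).
D: not dominated.
E: not dominated (best floor area).
F: not dominated (best lease).
G: dominated by A (dock doors 25≥12, highway distance 4≤25, lease 367≤435, floor area 96≥27).
H: dominated by A (dock doors 25≥13, highway distance 4≤5, lease 367≤408, floor area 96≥52).
I: not dominated.
J: not dominated.
Pareto-optimal: A, B, C, D, E, F, I, J → 8.

8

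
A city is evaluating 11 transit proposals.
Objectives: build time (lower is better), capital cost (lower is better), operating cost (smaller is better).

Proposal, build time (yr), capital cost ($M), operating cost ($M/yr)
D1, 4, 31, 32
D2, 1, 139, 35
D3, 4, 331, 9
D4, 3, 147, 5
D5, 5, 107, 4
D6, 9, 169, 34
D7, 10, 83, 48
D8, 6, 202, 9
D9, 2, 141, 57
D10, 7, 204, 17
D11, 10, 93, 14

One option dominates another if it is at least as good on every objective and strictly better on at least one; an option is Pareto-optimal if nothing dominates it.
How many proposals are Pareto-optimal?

D1: not dominated (best capital cost).
D2: not dominated (best build time).
D3: dominated by D4 (build time 3≤4, capital cost 147≤331, operating cost 5≤9).
D4: not dominated.
D5: not dominated (best operating cost).
D6: dominated by D1 (build time 4≤9, capital cost 31≤169, operating cost 32≤34).
D7: dominated by D1 (build time 4≤10, capital cost 31≤83, operating cost 32≤48).
D8: dominated by D4 (build time 3≤6, capital cost 147≤202, operating cost 5≤9).
D9: dominated by D2 (build time 1≤2, capital cost 139≤141, operating cost 35≤57).
D10: dominated by D4 (build time 3≤7, capital cost 147≤204, operating cost 5≤17).
D11: not dominated.
Pareto-optimal: D1, D2, D4, D5, D11 → 5.

5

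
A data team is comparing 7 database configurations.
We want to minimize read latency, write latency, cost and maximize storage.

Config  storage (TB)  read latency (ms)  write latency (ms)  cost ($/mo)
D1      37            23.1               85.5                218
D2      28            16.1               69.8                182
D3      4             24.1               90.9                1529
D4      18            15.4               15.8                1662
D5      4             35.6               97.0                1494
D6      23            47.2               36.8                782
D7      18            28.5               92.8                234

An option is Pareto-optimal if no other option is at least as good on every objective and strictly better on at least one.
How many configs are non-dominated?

4

D1: not dominated (best storage).
D2: not dominated (best cost).
D3: dominated by D1 (storage 37≥4, read latency 23.1≤24.1, write latency 85.5≤90.9, cost 218≤1529).
D4: not dominated (best read latency).
D5: dominated by D1 (storage 37≥4, read latency 23.1≤35.6, write latency 85.5≤97.0, cost 218≤1494).
D6: not dominated.
D7: dominated by D1 (storage 37≥18, read latency 23.1≤28.5, write latency 85.5≤92.8, cost 218≤234).
Pareto-optimal: D1, D2, D4, D6 → 4.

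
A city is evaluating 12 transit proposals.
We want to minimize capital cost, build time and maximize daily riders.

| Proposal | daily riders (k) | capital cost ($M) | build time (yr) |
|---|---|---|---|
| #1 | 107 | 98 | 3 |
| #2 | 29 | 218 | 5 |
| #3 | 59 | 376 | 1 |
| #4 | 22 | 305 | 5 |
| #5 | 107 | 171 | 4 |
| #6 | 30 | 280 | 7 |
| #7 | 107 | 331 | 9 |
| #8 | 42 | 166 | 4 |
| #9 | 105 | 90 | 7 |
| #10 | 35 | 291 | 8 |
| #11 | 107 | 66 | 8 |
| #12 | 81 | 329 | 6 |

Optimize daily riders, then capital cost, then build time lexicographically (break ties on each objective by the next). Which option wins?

#11

First maximize daily riders: best is 107, kept {#1, #5, #7, #11}.
Then minimize capital cost: best is 66, kept {#11}.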